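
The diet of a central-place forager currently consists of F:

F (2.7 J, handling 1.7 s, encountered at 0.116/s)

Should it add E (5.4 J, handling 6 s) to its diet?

Intake rate on the current diet: R = (0.116×2.7) / (1 + 0.116×1.7) = 0.3132/1.197 = 0.2616 J/s.
E: E/h = 5.4/6 = 0.9 J/s.
0.9 > 0.2616, so adding E raises the average — include it.

Yes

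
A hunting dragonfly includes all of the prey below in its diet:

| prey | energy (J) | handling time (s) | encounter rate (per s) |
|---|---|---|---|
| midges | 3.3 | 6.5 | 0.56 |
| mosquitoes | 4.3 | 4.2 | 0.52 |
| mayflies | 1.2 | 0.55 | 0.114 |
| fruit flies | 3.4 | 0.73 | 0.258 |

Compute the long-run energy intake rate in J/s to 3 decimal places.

R = (0.56×3.3 + 0.52×4.3 + 0.114×1.2 + 0.258×3.4) / (1 + 0.56×6.5 + 0.52×4.2 + 0.114×0.55 + 0.258×0.73) = 5.098/7.075 = 0.7206 J/s.

0.721 J/s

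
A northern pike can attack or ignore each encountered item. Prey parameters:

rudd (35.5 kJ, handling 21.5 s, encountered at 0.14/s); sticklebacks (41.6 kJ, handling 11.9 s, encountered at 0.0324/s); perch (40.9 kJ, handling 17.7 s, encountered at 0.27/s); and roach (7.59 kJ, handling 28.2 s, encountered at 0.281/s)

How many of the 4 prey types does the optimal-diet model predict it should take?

Rank by E/h (kJ/s): sticklebacks 3.5, perch 2.31, rudd 1.65, roach 0.269. Include each in turn until the next type's E/h falls below the running intake rate.
Rate on top 1: 0.9728. perch: 2.31 > 0.9728 → include.
Rate on top 2: 2.01. rudd: 1.65 < 2.01 → exclude; stop.
Optimal diet: sticklebacks, perch — 2 of 4 types.

2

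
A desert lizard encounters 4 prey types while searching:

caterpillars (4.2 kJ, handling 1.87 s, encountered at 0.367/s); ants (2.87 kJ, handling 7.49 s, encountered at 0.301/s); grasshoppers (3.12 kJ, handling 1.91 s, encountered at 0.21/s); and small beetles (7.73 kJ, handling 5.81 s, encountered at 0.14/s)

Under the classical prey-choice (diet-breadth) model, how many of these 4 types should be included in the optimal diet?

E/h in descending order: caterpillars 2.25, grasshoppers 1.63, small beetles 1.33, ants 0.383 kJ/s. The optimal diet is the largest prefix of this list for which every included type satisfies E_i/h_i > R on the types above it.
Rate on top 1: 0.9141. grasshoppers: 1.63 > 0.9141 → include.
Rate on top 2: 1.052. small beetles: 1.33 > 1.052 → include.
Rate on top 3: 1.13. ants: 0.383 < 1.13 → exclude; stop.
Optimal diet: caterpillars, grasshoppers, small beetles — 3 of 4 types.

3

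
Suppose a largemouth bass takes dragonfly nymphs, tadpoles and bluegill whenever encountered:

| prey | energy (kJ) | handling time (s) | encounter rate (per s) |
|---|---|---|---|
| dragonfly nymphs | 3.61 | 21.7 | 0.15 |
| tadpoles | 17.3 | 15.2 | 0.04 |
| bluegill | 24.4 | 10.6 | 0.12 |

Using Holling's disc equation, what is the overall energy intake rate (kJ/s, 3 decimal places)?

R = (0.15×3.61 + 0.04×17.3 + 0.12×24.4) / (1 + 0.15×21.7 + 0.04×15.2 + 0.12×10.6) = 4.162/6.135 = 0.6783 kJ/s.

0.678 kJ/s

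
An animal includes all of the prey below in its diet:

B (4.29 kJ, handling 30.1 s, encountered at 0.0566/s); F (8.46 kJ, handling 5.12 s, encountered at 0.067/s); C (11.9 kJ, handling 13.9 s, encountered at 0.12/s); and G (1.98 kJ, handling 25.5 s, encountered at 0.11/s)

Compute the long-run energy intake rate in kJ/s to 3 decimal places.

Energy encountered per unit search time: 0.0566×4.29 + 0.067×8.46 + 0.12×11.9 + 0.11×1.98 = 2.455 kJ/s.
Handling time per unit search time: 0.0566×30.1 + 0.067×5.12 + 0.12×13.9 + 0.11×25.5 = 6.52.
Rate = 2.455/(1 + 6.52) = 0.3265 kJ/s.

0.327 kJ/s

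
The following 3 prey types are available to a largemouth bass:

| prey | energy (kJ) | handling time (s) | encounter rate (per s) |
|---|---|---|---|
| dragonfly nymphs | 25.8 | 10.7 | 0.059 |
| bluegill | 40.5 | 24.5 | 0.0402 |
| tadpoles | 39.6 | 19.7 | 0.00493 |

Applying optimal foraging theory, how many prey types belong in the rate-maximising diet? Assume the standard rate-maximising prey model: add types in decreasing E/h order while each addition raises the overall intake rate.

Profitabilities (E/h, kJ/s): dragonfly nymphs 2.41, tadpoles 2.01, bluegill 1.65. Add prey in this order while the next type's profitability exceeds the intake rate on those already taken.
Rate on top 1: 0.9331. tadpoles: 2.01 > 0.9331 → include.
Rate on top 2: 0.9936. bluegill: 1.65 > 0.9936 → include.
Optimal diet: dragonfly nymphs, tadpoles, bluegill — 3 of 3 types.

3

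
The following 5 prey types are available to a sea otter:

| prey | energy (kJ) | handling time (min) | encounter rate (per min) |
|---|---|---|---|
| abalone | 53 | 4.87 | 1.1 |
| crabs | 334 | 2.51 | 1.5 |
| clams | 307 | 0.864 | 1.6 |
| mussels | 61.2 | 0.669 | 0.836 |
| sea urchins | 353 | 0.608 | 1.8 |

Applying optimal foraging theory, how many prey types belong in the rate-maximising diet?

2

Profitabilities (E/h, kJ/min): sea urchins 581, clams 355, crabs 133, mussels 91.5, abalone 10.9. Add prey in this order while the next type's profitability exceeds the intake rate on those already taken.
Rate on top 1: 303.4. clams: 355 > 303.4 → include.
Rate on top 2: 324. crabs: 133 < 324 → exclude; stop.
Optimal diet: sea urchins, clams — 2 of 5 types.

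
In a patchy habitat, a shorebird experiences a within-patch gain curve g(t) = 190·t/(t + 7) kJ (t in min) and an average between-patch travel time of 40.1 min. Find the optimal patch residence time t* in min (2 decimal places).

Maximise g(t)/(T+t): set derivative to zero → g'(t)(T+t) = g(t).
g'(t) = 190·7/(t + 7)². Setting 190·7/(t+7)² = 190t/[(t+7)(40.1+t)] gives 7(40.1+t) = t(t+7), so t² = 7×40.1 = 280.7.
t* = √280.7 = 16.75 min.

16.75 min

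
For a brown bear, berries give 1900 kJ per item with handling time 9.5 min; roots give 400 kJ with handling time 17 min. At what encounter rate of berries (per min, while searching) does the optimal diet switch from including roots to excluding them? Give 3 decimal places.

0.014 per min

The zero-one rule: include roots iff E₂/h₂ > λE₁/(1+λh₁). Equality gives the switch point.
λE₁h₂ = E₂ + λE₂h₁ ⇒ λ = E₂/(E₁h₂ − E₂h₁) = 400/(3.23e+04 − 3800) = 0.01404 per min.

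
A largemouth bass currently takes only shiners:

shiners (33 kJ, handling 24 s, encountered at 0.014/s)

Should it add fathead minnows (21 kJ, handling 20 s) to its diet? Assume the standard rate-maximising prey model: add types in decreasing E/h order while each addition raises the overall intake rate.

On shiners alone, R = ΣλE/(1+Σλh) = 0.462/1.336 = 0.3458 kJ/s.
fathead minnows: E/h = 21/20 = 1.05 kJ/s.
1.05 > 0.3458, so adding fathead minnows raises the average — include it.

Yes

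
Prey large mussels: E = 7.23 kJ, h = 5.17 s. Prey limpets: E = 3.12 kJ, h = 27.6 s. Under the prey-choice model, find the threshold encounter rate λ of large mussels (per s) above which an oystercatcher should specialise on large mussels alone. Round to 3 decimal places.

At the threshold, the rate on large mussels alone equals the profitability of limpets: λ·7.23/(1 + λ·5.17) = 3.12/27.6 = 0.113.
Rearranging, λ(7.23 − 0.113×5.17) = 0.113, so λ = 0.113/6.646 = 0.01701 per s.

0.017 per s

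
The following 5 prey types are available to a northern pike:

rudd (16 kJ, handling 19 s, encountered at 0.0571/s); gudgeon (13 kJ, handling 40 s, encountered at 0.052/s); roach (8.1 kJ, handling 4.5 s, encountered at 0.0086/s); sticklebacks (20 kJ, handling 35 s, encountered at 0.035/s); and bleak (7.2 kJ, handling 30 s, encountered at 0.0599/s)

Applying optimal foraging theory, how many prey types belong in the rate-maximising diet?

3

E/h in descending order: roach 1.8, rudd 0.842, sticklebacks 0.571, gudgeon 0.325, bleak 0.24 kJ/s. The optimal diet is the largest prefix of this list for which every included type satisfies E_i/h_i > R on the types above it.
Rate on top 1: 0.06706. rudd: 0.842 > 0.06706 → include.
Rate on top 2: 0.463. sticklebacks: 0.571 > 0.463 → include.
Rate on top 3: 0.5027. gudgeon: 0.325 < 0.5027 → exclude; stop.
Optimal diet: roach, rudd, sticklebacks — 3 of 5 types.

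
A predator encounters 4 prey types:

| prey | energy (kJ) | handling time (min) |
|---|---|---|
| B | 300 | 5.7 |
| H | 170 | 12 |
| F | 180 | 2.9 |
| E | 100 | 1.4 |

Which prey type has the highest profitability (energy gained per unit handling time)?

E

Profitability E/h (kJ/min): B = 300/5.7 = 52.6, H = 170/12 = 14.2, F = 180/2.9 = 62.1, E = 100/1.4 = 71.4.
Ranked: E > F > B > H.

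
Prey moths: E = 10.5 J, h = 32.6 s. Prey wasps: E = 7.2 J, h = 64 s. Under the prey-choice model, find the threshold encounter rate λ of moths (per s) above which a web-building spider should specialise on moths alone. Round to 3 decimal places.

At the threshold, the rate on moths alone equals the profitability of wasps: λ·10.5/(1 + λ·32.6) = 7.2/64 = 0.1125.
Rearranging, λ(10.5 − 0.1125×32.6) = 0.1125, so λ = 0.1125/6.832 = 0.01647 per s.

0.016 per s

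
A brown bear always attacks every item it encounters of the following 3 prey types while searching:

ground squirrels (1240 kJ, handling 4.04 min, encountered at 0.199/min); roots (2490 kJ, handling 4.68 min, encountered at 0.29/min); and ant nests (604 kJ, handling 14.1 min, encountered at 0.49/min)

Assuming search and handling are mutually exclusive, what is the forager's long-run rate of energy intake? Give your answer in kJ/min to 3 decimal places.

Energy encountered per unit search time: 0.199×1240 + 0.29×2490 + 0.49×604 = 1265 kJ/min.
Handling time per unit search time: 0.199×4.04 + 0.29×4.68 + 0.49×14.1 = 9.07.
Rate = 1265/(1 + 9.07) = 125.6 kJ/min.

125.601 kJ/min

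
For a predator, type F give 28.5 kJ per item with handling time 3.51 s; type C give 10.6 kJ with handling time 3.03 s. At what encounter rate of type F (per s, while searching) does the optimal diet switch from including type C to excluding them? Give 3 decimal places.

The zero-one rule: include type C iff E₂/h₂ > λE₁/(1+λh₁). Equality gives the switch point.
λE₁h₂ = E₂ + λE₂h₁ ⇒ λ = E₂/(E₁h₂ − E₂h₁) = 10.6/(86.35 − 37.21) = 0.2157 per s.

0.216 per s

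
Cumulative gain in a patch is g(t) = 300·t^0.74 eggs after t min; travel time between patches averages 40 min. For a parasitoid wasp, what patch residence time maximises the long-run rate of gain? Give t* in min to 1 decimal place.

113.8 min

By the marginal value theorem, leave when the instantaneous gain rate g'(t) equals the habitat-wide average g(t)/(T + t).
g'(t) = 0.74·300·t^-0.26. Setting 0.74·300·t^-0.26 = 300·t^0.74/(40+t) gives 0.74(40+t) = t, so 0.26·t = 0.74×40.
t* = 0.74×40/0.26 = 113.8 min.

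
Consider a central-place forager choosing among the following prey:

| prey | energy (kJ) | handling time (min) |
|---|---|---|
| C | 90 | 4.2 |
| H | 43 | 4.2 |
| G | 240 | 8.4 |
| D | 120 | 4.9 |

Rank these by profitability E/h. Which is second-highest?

Profitability E/h (kJ/min): C = 90/4.2 = 21.4, H = 43/4.2 = 10.2, G = 240/8.4 = 28.6, D = 120/4.9 = 24.5.
Ranked: G > D > C > H.

D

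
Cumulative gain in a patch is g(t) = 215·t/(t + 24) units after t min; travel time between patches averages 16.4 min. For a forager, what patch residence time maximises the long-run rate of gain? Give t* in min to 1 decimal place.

By the marginal value theorem, leave when the instantaneous gain rate g'(t) equals the habitat-wide average g(t)/(T + t).
g'(t) = 215·24/(t + 24)². Setting 215·24/(t+24)² = 215t/[(t+24)(16.4+t)] gives 24(16.4+t) = t(t+24), so t² = 24×16.4 = 393.6.
t* = √393.6 = 19.84 min.

19.8 min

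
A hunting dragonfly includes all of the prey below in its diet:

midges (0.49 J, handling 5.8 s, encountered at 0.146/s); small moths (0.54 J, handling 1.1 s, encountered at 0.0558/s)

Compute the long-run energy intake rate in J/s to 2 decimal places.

Energy encountered per unit search time: 0.146×0.49 + 0.0558×0.54 = 0.1017 J/s.
Handling time per unit search time: 0.146×5.8 + 0.0558×1.1 = 0.9082.
Rate = 0.1017/(1 + 0.9082) = 0.05328 J/s.

0.05 J/s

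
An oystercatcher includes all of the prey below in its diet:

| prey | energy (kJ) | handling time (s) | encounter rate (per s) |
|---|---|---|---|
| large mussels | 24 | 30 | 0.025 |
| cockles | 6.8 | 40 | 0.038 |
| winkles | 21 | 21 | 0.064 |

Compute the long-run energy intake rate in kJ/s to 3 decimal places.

0.477 kJ/s

Energy encountered per unit search time: 0.025×24 + 0.038×6.8 + 0.064×21 = 2.202 kJ/s.
Handling time per unit search time: 0.025×30 + 0.038×40 + 0.064×21 = 3.614.
Rate = 2.202/(1 + 3.614) = 0.4773 kJ/s.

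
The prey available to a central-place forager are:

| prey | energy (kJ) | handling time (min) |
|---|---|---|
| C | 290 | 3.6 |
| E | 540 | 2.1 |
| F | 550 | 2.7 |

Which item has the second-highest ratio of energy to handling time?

F

In descending order of E/h:
E: 540/2.1 = 257 kJ/min
F: 550/2.7 = 204 kJ/min
C: 290/3.6 = 80.6 kJ/min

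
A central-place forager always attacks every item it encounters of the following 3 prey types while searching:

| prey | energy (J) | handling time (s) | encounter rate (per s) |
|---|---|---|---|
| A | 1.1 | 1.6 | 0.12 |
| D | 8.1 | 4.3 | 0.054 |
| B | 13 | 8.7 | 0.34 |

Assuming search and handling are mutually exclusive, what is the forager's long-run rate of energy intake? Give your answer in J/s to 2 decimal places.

1.14 J/s

R = (0.12×1.1 + 0.054×8.1 + 0.34×13) / (1 + 0.12×1.6 + 0.054×4.3 + 0.34×8.7) = 4.989/4.382 = 1.139 J/s.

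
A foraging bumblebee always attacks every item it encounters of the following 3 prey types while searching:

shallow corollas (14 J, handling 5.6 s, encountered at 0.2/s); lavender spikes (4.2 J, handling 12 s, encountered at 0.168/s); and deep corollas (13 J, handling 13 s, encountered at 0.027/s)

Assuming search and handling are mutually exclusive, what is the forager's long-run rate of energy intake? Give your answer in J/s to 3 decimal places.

R = (0.2×14 + 0.168×4.2 + 0.027×13) / (1 + 0.2×5.6 + 0.168×12 + 0.027×13) = 3.857/4.487 = 0.8595 J/s.

0.860 J/s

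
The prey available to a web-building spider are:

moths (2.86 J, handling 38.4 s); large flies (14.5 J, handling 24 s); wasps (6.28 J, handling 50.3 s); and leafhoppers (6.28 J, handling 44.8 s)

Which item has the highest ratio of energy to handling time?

In descending order of E/h:
large flies: 14.5/24 = 0.604 J/s
leafhoppers: 6.28/44.8 = 0.14 J/s
wasps: 6.28/50.3 = 0.125 J/s
moths: 2.86/38.4 = 0.0745 J/s

large flies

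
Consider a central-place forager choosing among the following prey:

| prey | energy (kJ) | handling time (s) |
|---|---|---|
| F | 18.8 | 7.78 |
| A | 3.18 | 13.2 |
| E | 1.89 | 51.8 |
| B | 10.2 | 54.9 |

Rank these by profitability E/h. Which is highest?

F

In descending order of E/h:
F: 18.8/7.78 = 2.42 kJ/s
A: 3.18/13.2 = 0.241 kJ/s
B: 10.2/54.9 = 0.186 kJ/s
E: 1.89/51.8 = 0.0365 kJ/s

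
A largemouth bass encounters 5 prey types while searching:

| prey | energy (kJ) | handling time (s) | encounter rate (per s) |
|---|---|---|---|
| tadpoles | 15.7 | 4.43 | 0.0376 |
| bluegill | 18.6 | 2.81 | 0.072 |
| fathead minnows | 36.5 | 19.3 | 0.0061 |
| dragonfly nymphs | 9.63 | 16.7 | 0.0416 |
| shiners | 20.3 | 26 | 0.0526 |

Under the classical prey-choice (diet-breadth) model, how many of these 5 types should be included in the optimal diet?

3

Rank by E/h (kJ/s): bluegill 6.62, tadpoles 3.54, fathead minnows 1.89, shiners 0.781, dragonfly nymphs 0.577. Include each in turn until the next type's E/h falls below the running intake rate.
Rate on top 1: 1.114. tadpoles: 3.54 > 1.114 → include.
Rate on top 2: 1.41. fathead minnows: 1.89 > 1.41 → include.
Rate on top 3: 1.448. shiners: 0.781 < 1.448 → exclude; stop.
Optimal diet: bluegill, tadpoles, fathead minnows — 3 of 5 types.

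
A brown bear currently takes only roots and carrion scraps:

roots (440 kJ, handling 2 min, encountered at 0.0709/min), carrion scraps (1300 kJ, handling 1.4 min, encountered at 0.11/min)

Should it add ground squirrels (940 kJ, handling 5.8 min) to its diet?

Yes

On roots and carrion scraps alone, R = ΣλE/(1+Σλh) = 174.2/1.296 = 134.4 kJ/min.
ground squirrels: E/h = 940/5.8 = 162.1 kJ/min.
162.1 > 134.4, so adding ground squirrels raises the average — include it.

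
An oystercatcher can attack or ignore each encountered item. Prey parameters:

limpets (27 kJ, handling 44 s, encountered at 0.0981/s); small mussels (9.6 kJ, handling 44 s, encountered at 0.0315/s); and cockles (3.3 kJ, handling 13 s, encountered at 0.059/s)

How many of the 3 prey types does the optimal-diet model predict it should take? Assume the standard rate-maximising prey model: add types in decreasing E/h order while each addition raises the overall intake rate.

1

E/h in descending order: limpets 0.614, cockles 0.254, small mussels 0.218 kJ/s. The optimal diet is the largest prefix of this list for which every included type satisfies E_i/h_i > R on the types above it.
Rate on top 1: 0.4982. cockles: 0.254 < 0.4982 → exclude; stop.
Optimal diet: limpets — 1 of 3 types.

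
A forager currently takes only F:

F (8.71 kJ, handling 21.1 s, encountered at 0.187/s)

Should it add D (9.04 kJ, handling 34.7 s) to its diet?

Intake rate on the current diet: R = (0.187×8.71) / (1 + 0.187×21.1) = 1.629/4.946 = 0.3293 kJ/s.
Profitability of D: 9.04/34.7 = 0.2605 kJ/s.
0.2605 < 0.3293, so adding D would lower the average — exclude it.

No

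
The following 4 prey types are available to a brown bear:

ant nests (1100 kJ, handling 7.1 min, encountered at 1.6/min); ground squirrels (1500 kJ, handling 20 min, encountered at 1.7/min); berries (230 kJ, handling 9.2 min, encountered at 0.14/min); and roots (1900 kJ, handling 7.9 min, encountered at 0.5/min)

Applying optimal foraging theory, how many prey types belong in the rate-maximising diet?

1

E/h in descending order: roots 241, ant nests 155, ground squirrels 75, berries 25 kJ/min. The optimal diet is the largest prefix of this list for which every included type satisfies E_i/h_i > R on the types above it.
Rate on top 1: 191.9. ant nests: 155 < 191.9 → exclude; stop.
Optimal diet: roots — 1 of 4 types.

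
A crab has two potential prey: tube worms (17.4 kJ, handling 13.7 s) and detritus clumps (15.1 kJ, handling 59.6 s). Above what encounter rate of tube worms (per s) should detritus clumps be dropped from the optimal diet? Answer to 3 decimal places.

0.018 per s

The zero-one rule: include detritus clumps iff E₂/h₂ > λE₁/(1+λh₁). Equality gives the switch point.
λE₁h₂ = E₂ + λE₂h₁ ⇒ λ = E₂/(E₁h₂ − E₂h₁) = 15.1/(1037 − 206.9) = 0.01819 per s.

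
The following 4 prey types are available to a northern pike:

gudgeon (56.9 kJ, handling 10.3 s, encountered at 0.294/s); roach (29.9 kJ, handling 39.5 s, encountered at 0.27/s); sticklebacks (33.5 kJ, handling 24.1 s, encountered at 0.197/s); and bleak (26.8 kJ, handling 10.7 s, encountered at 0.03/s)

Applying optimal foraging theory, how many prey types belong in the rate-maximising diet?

E/h in descending order: gudgeon 5.52, bleak 2.5, sticklebacks 1.39, roach 0.757 kJ/s. The optimal diet is the largest prefix of this list for which every included type satisfies E_i/h_i > R on the types above it.
Rate on top 1: 4.153. bleak: 2.5 < 4.153 → exclude; stop.
Optimal diet: gudgeon — 1 of 4 types.

1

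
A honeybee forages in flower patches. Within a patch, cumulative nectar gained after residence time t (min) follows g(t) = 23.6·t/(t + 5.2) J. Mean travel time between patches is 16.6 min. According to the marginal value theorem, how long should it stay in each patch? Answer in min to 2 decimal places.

Optimal t* satisfies g'(t*) = g(t*)/(T + t*).
g'(t) = 23.6·5.2/(t + 5.2)². Setting 23.6·5.2/(t+5.2)² = 23.6t/[(t+5.2)(16.6+t)] gives 5.2(16.6+t) = t(t+5.2), so t² = 5.2×16.6 = 86.32.
t* = √86.32 = 9.291 min.

9.29 min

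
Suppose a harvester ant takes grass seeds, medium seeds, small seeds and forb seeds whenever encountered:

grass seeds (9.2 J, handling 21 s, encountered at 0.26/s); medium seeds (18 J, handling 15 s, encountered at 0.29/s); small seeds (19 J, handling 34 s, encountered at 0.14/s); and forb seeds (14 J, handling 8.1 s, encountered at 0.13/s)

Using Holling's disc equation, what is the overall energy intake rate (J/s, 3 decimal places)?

R = (0.26×9.2 + 0.29×18 + 0.14×19 + 0.13×14) / (1 + 0.26×21 + 0.29×15 + 0.14×34 + 0.13×8.1) = 12.09/16.62 = 0.7274 J/s.

0.727 J/s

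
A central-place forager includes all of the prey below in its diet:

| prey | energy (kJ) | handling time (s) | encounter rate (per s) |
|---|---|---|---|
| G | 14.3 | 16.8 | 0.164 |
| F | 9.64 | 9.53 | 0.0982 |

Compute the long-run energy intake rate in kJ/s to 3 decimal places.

R = Σλ_iE_i / (1 + Σλ_ih_i)
Numerator: 0.164×14.3 + 0.0982×9.64 = 3.292
Denominator: 1 + 0.164×16.8 + 0.0982×9.53 = 4.691
R = 3.292/4.691 = 0.7017 kJ/s

0.702 kJ/s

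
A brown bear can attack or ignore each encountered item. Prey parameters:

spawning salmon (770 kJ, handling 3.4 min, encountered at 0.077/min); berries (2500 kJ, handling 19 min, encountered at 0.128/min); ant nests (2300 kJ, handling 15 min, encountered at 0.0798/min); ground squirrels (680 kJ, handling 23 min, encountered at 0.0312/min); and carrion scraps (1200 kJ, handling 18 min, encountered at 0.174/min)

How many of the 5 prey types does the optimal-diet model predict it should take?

E/h in descending order: spawning salmon 226, ant nests 153, berries 132, carrion scraps 66.7, ground squirrels 29.6 kJ/min. The optimal diet is the largest prefix of this list for which every included type satisfies E_i/h_i > R on the types above it.
Rate on top 1: 46.99. ant nests: 153 > 46.99 → include.
Rate on top 2: 98.76. berries: 132 > 98.76 → include.
Rate on top 3: 115.1. carrion scraps: 66.7 < 115.1 → exclude; stop.
Optimal diet: spawning salmon, ant nests, berries — 3 of 5 types.

3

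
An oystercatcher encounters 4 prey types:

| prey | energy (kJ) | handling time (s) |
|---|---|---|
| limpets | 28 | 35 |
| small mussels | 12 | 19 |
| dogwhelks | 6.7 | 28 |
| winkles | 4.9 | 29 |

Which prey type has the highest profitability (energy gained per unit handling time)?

limpets

Profitability E/h (kJ/s): limpets = 28/35 = 0.8, small mussels = 12/19 = 0.632, dogwhelks = 6.7/28 = 0.239, winkles = 4.9/29 = 0.169.
Ranked: limpets > small mussels > dogwhelks > winkles.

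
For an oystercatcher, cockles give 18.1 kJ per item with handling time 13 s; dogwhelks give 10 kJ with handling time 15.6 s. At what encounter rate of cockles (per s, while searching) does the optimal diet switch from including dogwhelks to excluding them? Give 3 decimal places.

The zero-one rule: include dogwhelks iff E₂/h₂ > λE₁/(1+λh₁). Equality gives the switch point.
λE₁h₂ = E₂ + λE₂h₁ ⇒ λ = E₂/(E₁h₂ − E₂h₁) = 10/(282.4 − 130) = 0.06563 per s.

0.066 per s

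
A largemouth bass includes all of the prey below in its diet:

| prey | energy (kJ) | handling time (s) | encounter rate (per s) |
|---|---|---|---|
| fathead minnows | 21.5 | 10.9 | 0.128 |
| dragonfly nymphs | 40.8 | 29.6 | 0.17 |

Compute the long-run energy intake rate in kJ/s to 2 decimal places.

1.30 kJ/s

R = (0.128×21.5 + 0.17×40.8) / (1 + 0.128×10.9 + 0.17×29.6) = 9.688/7.427 = 1.304 kJ/s.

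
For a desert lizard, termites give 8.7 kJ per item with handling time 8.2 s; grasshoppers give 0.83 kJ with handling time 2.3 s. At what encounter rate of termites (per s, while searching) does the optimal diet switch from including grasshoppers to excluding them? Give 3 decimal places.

The zero-one rule: include grasshoppers iff E₂/h₂ > λE₁/(1+λh₁). Equality gives the switch point.
λE₁h₂ = E₂ + λE₂h₁ ⇒ λ = E₂/(E₁h₂ − E₂h₁) = 0.83/(20.01 − 6.806) = 0.06286 per s.

0.063 per s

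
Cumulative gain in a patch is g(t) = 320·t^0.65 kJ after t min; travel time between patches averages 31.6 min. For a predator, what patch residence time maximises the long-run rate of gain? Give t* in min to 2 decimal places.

58.69 min

By the marginal value theorem, leave when the instantaneous gain rate g'(t) equals the habitat-wide average g(t)/(T + t).
g'(t) = 0.65·320·t^-0.35. Setting 0.65·320·t^-0.35 = 320·t^0.65/(31.6+t) gives 0.65(31.6+t) = t, so 0.35·t = 0.65×31.6.
t* = 0.65×31.6/0.35 = 58.69 min.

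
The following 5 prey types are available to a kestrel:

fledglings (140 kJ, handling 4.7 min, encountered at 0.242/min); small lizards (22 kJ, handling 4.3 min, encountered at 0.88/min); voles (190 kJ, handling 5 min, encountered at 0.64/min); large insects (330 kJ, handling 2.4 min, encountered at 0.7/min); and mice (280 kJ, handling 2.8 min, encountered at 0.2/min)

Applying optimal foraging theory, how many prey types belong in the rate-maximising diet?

Profitabilities (E/h, kJ/min): large insects 138, mice 100, voles 38, fledglings 29.8, small lizards 5.12. Add prey in this order while the next type's profitability exceeds the intake rate on those already taken.
Rate on top 1: 86.19. mice: 100 > 86.19 → include.
Rate on top 2: 88.58. voles: 38 < 88.58 → exclude; stop.
Optimal diet: large insects, mice — 2 of 5 types.

2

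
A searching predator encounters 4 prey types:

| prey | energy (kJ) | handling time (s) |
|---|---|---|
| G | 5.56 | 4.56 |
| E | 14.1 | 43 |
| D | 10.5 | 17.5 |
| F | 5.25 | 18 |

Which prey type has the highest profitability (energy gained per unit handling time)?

Profitability E/h (kJ/s): G = 5.56/4.56 = 1.22, E = 14.1/43 = 0.328, D = 10.5/17.5 = 0.6, F = 5.25/18 = 0.292.
Ranked: G > D > E > F.

G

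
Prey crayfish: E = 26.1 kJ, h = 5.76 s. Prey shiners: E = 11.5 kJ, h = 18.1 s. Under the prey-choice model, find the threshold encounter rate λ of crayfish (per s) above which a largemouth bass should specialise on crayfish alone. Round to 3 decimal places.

The zero-one rule: include shiners iff E₂/h₂ > λE₁/(1+λh₁). Equality gives the switch point.
λE₁h₂ = E₂ + λE₂h₁ ⇒ λ = E₂/(E₁h₂ − E₂h₁) = 11.5/(472.4 − 66.24) = 0.02831 per s.

0.028 per s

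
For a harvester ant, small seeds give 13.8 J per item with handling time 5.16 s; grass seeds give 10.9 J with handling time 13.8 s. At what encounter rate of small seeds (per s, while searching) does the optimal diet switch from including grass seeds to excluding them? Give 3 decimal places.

0.081 per s

The zero-one rule: include grass seeds iff E₂/h₂ > λE₁/(1+λh₁). Equality gives the switch point.
λE₁h₂ = E₂ + λE₂h₁ ⇒ λ = E₂/(E₁h₂ − E₂h₁) = 10.9/(190.4 − 56.24) = 0.08122 per s.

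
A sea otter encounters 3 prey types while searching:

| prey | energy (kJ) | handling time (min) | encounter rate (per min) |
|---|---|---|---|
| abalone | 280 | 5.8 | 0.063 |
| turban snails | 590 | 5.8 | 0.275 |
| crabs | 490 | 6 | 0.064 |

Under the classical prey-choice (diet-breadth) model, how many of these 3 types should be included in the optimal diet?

Rank by E/h (kJ/min): turban snails 102, crabs 81.7, abalone 48.3. Include each in turn until the next type's E/h falls below the running intake rate.
Rate on top 1: 62.52. crabs: 81.7 > 62.52 → include.
Rate on top 2: 64.99. abalone: 48.3 < 64.99 → exclude; stop.
Optimal diet: turban snails, crabs — 2 of 3 types.

2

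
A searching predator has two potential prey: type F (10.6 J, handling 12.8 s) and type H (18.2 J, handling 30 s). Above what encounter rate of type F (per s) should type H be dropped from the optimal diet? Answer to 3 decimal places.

The zero-one rule: include type H iff E₂/h₂ > λE₁/(1+λh₁). Equality gives the switch point.
λE₁h₂ = E₂ + λE₂h₁ ⇒ λ = E₂/(E₁h₂ − E₂h₁) = 18.2/(318 − 233) = 0.214 per s.

0.214 per s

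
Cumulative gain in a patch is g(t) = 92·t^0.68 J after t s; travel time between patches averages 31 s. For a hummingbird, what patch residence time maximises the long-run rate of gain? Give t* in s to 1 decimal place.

65.9 s

Maximise g(t)/(T+t): set derivative to zero → g'(t)(T+t) = g(t).
g'(t) = 0.68·92·t^-0.32. Setting 0.68·92·t^-0.32 = 92·t^0.68/(31+t) gives 0.68(31+t) = t, so 0.32·t = 0.68×31.
t* = 0.68×31/0.32 = 65.88 s.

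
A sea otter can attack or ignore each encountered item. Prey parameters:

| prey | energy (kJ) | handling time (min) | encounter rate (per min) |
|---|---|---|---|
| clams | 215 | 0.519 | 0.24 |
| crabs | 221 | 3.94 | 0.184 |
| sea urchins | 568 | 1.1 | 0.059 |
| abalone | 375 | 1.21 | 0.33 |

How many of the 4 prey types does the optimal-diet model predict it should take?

Profitabilities (E/h, kJ/min): sea urchins 516, clams 414, abalone 310, crabs 56.1. Add prey in this order while the next type's profitability exceeds the intake rate on those already taken.
Rate on top 1: 31.47. clams: 414 > 31.47 → include.
Rate on top 2: 71.56. abalone: 310 > 71.56 → include.
Rate on top 3: 131.5. crabs: 56.1 < 131.5 → exclude; stop.
Optimal diet: sea urchins, clams, abalone — 3 of 4 types.

3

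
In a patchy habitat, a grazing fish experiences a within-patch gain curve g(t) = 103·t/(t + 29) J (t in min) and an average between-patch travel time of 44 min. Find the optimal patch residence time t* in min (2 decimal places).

Optimal t* satisfies g'(t*) = g(t*)/(T + t*).
g'(t) = 103·29/(t + 29)². Setting 103·29/(t+29)² = 103t/[(t+29)(44+t)] gives 29(44+t) = t(t+29), so t² = 29×44 = 1276.
t* = √1276 = 35.72 min.

35.72 min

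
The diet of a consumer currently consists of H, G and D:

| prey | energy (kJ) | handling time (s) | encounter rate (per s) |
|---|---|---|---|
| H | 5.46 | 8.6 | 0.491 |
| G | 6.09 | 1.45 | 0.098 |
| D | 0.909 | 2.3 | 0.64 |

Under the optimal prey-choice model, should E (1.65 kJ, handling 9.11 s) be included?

No

On H, G and D alone, R = ΣλE/(1+Σλh) = 3.859/6.837 = 0.5645 kJ/s.
Profitability of E: 1.65/9.11 = 0.1811 kJ/s.
0.1811 < 0.5645, so adding E would lower the average — exclude it.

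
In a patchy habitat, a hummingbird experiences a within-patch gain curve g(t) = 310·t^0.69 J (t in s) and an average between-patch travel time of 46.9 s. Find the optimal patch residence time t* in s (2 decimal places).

104.39 s

Maximise g(t)/(T+t): set derivative to zero → g'(t)(T+t) = g(t).
g'(t) = 0.69·310·t^-0.31. Setting 0.69·310·t^-0.31 = 310·t^0.69/(46.9+t) gives 0.69(46.9+t) = t, so 0.31·t = 0.69×46.9.
t* = 0.69×46.9/0.31 = 104.4 s.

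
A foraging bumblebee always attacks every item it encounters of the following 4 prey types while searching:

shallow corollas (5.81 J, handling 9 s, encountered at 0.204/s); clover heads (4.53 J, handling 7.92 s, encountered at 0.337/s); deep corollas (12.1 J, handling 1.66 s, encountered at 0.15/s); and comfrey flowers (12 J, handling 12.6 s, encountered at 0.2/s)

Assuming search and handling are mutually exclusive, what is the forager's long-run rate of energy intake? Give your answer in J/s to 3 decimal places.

0.837 J/s

R = (0.204×5.81 + 0.337×4.53 + 0.15×12.1 + 0.2×12) / (1 + 0.204×9 + 0.337×7.92 + 0.15×1.66 + 0.2×12.6) = 6.927/8.274 = 0.8372 J/s.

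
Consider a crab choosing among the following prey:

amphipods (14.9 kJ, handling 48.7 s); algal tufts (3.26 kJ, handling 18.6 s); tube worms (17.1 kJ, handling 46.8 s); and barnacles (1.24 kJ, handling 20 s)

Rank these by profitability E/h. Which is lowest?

barnacles

In descending order of E/h:
tube worms: 17.1/46.8 = 0.365 kJ/s
amphipods: 14.9/48.7 = 0.306 kJ/s
algal tufts: 3.26/18.6 = 0.175 kJ/s
barnacles: 1.24/20 = 0.062 kJ/s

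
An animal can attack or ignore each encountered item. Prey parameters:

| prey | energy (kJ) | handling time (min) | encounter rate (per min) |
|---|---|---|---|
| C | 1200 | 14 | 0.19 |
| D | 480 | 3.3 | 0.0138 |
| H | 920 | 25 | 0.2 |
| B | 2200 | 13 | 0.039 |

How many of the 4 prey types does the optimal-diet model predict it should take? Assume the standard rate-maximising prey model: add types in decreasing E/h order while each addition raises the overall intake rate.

3

Rank by E/h (kJ/min): B 169, D 145, C 85.7, H 36.8. Include each in turn until the next type's E/h falls below the running intake rate.
Rate on top 1: 56.93. D: 145 > 56.93 → include.
Rate on top 2: 59.53. C: 85.7 > 59.53 → include.
Rate on top 3: 76.06. H: 36.8 < 76.06 → exclude; stop.
Optimal diet: B, D, C — 3 of 4 types.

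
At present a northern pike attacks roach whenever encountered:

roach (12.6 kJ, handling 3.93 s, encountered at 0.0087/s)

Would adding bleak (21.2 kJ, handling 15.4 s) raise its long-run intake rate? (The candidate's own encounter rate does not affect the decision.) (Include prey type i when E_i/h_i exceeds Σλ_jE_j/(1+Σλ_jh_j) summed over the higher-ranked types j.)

Current rate: (0.0087×12.6)/(1 + 0.0087×3.93) = 0.106 kJ/s.
Profitability of bleak: 21.2/15.4 = 1.377 kJ/s.
Since 1.377 > R, including bleak increases the long-run rate.

Yes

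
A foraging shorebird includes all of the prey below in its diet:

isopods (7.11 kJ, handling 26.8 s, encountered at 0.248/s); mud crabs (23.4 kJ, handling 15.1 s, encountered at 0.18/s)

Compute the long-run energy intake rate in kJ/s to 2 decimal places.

0.58 kJ/s

Energy encountered per unit search time: 0.248×7.11 + 0.18×23.4 = 5.975 kJ/s.
Handling time per unit search time: 0.248×26.8 + 0.18×15.1 = 9.364.
Rate = 5.975/(1 + 9.364) = 0.5765 kJ/s.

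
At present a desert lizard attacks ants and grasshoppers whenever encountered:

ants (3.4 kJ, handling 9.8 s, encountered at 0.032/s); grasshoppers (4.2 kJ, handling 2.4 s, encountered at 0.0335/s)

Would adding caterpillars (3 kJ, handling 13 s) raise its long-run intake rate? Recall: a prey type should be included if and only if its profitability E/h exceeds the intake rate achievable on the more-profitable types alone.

Current rate: (0.032×3.4 + 0.0335×4.2)/(1 + 0.032×9.8 + 0.0335×2.4) = 0.179 kJ/s.
caterpillars: E/h = 3/13 = 0.2308 kJ/s.
Since 0.2308 > R, including caterpillars increases the long-run rate.

Yes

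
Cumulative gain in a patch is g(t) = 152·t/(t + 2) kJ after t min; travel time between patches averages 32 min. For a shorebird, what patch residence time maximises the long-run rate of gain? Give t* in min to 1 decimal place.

8.0 min

Maximise g(t)/(T+t): set derivative to zero → g'(t)(T+t) = g(t).
g'(t) = 152·2/(t + 2)². Setting 152·2/(t+2)² = 152t/[(t+2)(32+t)] gives 2(32+t) = t(t+2), so t² = 2×32 = 64.
t* = √64 = 8 min.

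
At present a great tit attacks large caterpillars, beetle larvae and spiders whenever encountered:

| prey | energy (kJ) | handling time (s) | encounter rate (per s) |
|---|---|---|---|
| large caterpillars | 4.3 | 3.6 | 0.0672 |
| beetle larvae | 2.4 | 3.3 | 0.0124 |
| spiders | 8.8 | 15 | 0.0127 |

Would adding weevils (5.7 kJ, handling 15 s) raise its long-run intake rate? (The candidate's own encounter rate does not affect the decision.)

Yes

On large caterpillars, beetle larvae and spiders alone, R = ΣλE/(1+Σλh) = 0.4305/1.473 = 0.2922 kJ/s.
weevils: E/h = 5.7/15 = 0.38 kJ/s.
Since 0.38 > R, including weevils increases the long-run rate.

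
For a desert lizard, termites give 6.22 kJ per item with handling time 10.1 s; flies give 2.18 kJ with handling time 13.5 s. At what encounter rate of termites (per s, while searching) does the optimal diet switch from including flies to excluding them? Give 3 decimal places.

Drop flies once their profitability E₂/h₂ falls below the rate achievable on termites alone: E₂/h₂ = λE₁/(1 + λh₁).
Solve for λ: λE₁h₂ = E₂(1 + λh₁) → λ(E₁h₂ − E₂h₁) = E₂ → λ = E₂/(E₁h₂ − E₂h₁).
λ = 2.18/(6.22×13.5 − 2.18×10.1) = 2.18/61.95 = 0.03519 per s.

0.035 per s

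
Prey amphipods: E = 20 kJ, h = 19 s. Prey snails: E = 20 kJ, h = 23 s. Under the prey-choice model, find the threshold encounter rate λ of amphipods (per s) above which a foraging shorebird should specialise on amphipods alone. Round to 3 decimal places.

0.250 per s

The zero-one rule: include snails iff E₂/h₂ > λE₁/(1+λh₁). Equality gives the switch point.
λE₁h₂ = E₂ + λE₂h₁ ⇒ λ = E₂/(E₁h₂ − E₂h₁) = 20/(460 − 380) = 0.25 per s.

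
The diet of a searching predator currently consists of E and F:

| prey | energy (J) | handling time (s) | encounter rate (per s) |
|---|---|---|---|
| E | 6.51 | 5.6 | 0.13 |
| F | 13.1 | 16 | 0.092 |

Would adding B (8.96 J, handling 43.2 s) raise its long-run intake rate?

Current rate: (0.13×6.51 + 0.092×13.1)/(1 + 0.13×5.6 + 0.092×16) = 0.6411 J/s.
B: E/h = 8.96/43.2 = 0.2074 J/s.
Since 0.2074 < R, time spent handling B is better spent searching.

No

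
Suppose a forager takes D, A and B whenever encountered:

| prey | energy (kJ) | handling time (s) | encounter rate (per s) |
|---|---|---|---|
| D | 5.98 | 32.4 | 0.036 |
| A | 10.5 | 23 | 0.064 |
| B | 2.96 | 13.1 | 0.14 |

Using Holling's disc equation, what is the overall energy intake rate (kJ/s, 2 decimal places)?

0.24 kJ/s

R = Σλ_iE_i / (1 + Σλ_ih_i)
Numerator: 0.036×5.98 + 0.064×10.5 + 0.14×2.96 = 1.302
Denominator: 1 + 0.036×32.4 + 0.064×23 + 0.14×13.1 = 5.472
R = 1.302/5.472 = 0.2379 kJ/s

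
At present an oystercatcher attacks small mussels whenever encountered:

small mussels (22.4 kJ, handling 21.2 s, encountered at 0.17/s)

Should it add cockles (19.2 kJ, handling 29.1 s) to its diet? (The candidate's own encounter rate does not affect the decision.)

No

On small mussels alone, R = ΣλE/(1+Σλh) = 3.808/4.604 = 0.8271 kJ/s.
cockles: E/h = 19.2/29.1 = 0.6598 kJ/s.
0.6598 < 0.8271, so adding cockles would lower the average — exclude it.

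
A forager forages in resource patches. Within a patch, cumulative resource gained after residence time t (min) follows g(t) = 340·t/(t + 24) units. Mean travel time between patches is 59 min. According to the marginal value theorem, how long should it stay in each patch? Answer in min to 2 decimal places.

Optimal t* satisfies g'(t*) = g(t*)/(T + t*).
g'(t) = 340·24/(t + 24)². Setting 340·24/(t+24)² = 340t/[(t+24)(59+t)] gives 24(59+t) = t(t+24), so t² = 24×59 = 1416.
t* = √1416 = 37.63 min.

37.63 min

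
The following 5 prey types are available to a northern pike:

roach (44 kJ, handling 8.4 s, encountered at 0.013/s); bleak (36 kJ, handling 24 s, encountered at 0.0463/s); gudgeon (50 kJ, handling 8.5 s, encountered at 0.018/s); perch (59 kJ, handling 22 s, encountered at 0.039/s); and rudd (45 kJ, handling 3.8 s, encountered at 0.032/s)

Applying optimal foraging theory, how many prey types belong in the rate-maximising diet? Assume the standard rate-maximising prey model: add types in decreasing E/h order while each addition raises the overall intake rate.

4

E/h in descending order: rudd 11.8, gudgeon 5.88, roach 5.24, perch 2.68, bleak 1.5 kJ/s. The optimal diet is the largest prefix of this list for which every included type satisfies E_i/h_i > R on the types above it.
Rate on top 1: 1.284. gudgeon: 5.88 > 1.284 → include.
Rate on top 2: 1.836. roach: 5.24 > 1.836 → include.
Rate on top 3: 2.104. perch: 2.68 > 2.104 → include.
Rate on top 4: 2.325. bleak: 1.5 < 2.325 → exclude; stop.
Optimal diet: rudd, gudgeon, roach, perch — 4 of 5 types.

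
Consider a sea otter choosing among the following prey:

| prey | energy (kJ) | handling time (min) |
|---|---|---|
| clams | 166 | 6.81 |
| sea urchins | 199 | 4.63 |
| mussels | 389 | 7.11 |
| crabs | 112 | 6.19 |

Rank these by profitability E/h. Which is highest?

mussels

Profitability E/h (kJ/min): clams = 166/6.81 = 24.4, sea urchins = 199/4.63 = 43, mussels = 389/7.11 = 54.7, crabs = 112/6.19 = 18.1.
Ranked: mussels > sea urchins > clams > crabs.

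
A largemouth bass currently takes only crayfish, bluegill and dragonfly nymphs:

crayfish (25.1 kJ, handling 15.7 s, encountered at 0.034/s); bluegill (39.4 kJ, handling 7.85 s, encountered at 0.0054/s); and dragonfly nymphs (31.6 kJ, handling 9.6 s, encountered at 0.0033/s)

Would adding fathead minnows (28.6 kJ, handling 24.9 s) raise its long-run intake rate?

Yes

On crayfish, bluegill and dragonfly nymphs alone, R = ΣλE/(1+Σλh) = 1.17/1.608 = 0.7279 kJ/s.
fathead minnows: E/h = 28.6/24.9 = 1.149 kJ/s.
Since 1.149 > R, including fathead minnows increases the long-run rate.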